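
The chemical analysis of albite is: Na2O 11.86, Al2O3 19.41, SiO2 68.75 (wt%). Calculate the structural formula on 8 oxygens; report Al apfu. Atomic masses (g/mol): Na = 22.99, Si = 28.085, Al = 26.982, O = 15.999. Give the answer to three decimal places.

0.998 Al apfu

11.86 wt% Na2O ÷ 61.979 g/mol = 0.19136 mol, giving 0.38272 Na and 0.19136 O.
19.41 wt% Al2O3 ÷ 101.961 g/mol = 0.19037 mol, giving 0.38074 Al and 0.57111 O.
68.75 wt% SiO2 ÷ 60.083 g/mol = 1.14425 mol, giving 1.14425 Si and 2.28850 O.
Oxygen sums to 3.05097; scaling by 8/3.05097 = 2.62212 puts the formula on 8 O.
Al: 0.38074 × 2.62212 = 0.998 atoms per formula unit.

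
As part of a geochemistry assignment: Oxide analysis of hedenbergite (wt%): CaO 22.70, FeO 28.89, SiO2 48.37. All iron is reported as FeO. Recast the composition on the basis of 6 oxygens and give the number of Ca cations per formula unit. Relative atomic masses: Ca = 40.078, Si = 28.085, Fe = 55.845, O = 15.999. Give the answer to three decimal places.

1.005 Ca apfu

CaO (M=56.077): mol = 0.40480; Ca = 0.40480, O = 0.40480.
FeO (M=71.844): mol = 0.40212; Fe = 0.40212, O = 0.40212.
SiO2 (M=60.083): mol = 0.80505; Si = 0.80505, O = 1.61010.
ΣO = 2.41702; factor = 6/ΣO = 2.48240.
Ca apfu = 0.40480 × 2.48240 = 1.005.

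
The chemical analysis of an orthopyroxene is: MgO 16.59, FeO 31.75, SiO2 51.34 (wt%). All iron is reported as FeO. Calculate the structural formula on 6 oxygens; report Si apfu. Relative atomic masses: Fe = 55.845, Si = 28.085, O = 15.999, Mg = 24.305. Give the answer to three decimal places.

MgO (M=40.304): mol = 0.41162; Mg = 0.41162, O = 0.41162.
FeO (M=71.844): mol = 0.44193; Fe = 0.44193, O = 0.44193.
SiO2 (M=60.083): mol = 0.85448; Si = 0.85448, O = 1.70896.
ΣO = 2.56251; factor = 6/ΣO = 2.34145.
Si apfu = 0.85448 × 2.34145 = 2.001.

2.001 Si apfu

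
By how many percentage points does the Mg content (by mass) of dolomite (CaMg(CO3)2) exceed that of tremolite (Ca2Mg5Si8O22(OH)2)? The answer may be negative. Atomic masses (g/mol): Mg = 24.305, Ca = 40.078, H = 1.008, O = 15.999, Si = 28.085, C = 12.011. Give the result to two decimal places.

Mg in CaMg(CO3)2: molar mass 184.399 g/mol; 1×24.305 = 24.305 g → 13.18 wt%.
Mg in Ca2Mg5Si8O22(OH)2: molar mass 812.353 g/mol; 5×24.305 = 121.525 g → 14.96 wt%.
Difference = 13.18 − 14.96 = -1.78 percentage points.

-1.78 percentage points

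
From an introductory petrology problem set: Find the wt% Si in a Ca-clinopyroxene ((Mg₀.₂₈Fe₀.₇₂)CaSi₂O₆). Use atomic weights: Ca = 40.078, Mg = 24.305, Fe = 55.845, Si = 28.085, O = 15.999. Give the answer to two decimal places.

23.48 weight percent

M((Mg₀.₂₈Fe₀.₇₂)CaSi₂O₆) = 239.256 g/mol.
Si contributes 2 × 28.085 = 56.170 g per mole.
56.170/239.256 = 0.2348 → 23.48%.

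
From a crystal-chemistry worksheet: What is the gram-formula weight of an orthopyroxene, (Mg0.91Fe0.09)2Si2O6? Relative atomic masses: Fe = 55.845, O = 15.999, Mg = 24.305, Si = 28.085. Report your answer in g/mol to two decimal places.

Mg: 1.82 × 24.305 = 44.2351
Fe: 0.18 × 55.845 = 10.0521
Si: 2 × 28.085 = 56.1700
O: 6 × 15.999 = 95.9940
Summing the contributions gives the formula mass.

206.45 g/mol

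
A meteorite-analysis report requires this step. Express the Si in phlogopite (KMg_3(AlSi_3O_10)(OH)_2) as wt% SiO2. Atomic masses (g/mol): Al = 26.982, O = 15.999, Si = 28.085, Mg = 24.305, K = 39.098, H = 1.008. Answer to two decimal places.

43.20 wt%

M(KMg_3(AlSi_3O_10)(OH)_2) = 417.254 g/mol; M(SiO2) = 60.083 g/mol.
Moles SiO2 per formula unit = 3 Si ÷ 1 = 3.0000.
SiO2 fraction = (3.0000 × 60.083) / 417.254 = 180.249/417.254 = 0.4320.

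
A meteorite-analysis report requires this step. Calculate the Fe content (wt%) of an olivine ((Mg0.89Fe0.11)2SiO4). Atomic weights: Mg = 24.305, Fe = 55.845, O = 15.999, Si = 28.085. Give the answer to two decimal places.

Formula mass = 1.78*24.305 + 0.22*55.845 + 1*28.085 + 4*15.999 = 147.630 g/mol, of which 12.286 g is Fe.
So Fe makes up 12.286/147.630 = 0.0832 of the mass, i.e. 8.32%.

8.32 wt%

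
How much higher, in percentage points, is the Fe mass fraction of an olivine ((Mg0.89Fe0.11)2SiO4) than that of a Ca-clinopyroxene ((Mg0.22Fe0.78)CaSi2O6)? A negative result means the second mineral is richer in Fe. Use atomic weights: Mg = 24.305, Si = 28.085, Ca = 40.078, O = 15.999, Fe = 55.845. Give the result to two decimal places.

-9.74 percentage points

First mineral: 12.286 g Fe in 147.630 g formula = 8.32 wt% Fe.
Second mineral: 43.559 g Fe in 241.148 g formula = 18.06 wt% Fe.
8.32% − 18.06% gives a difference of -9.74 percentage points.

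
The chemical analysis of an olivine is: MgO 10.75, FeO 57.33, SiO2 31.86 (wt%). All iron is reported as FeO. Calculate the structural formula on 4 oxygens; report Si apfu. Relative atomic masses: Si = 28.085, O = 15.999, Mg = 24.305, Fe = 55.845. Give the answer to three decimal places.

0.998 Si apfu

10.75 wt% MgO ÷ 40.304 g/mol = 0.26672 mol, giving 0.26672 Mg and 0.26672 O.
57.33 wt% FeO ÷ 71.844 g/mol = 0.79798 mol, giving 0.79798 Fe and 0.79798 O.
31.86 wt% SiO2 ÷ 60.083 g/mol = 0.53027 mol, giving 0.53027 Si and 1.06054 O.
Oxygen sums to 2.12524; scaling by 4/2.12524 = 1.88214 puts the formula on 4 O.
Si: 0.53027 × 1.88214 = 0.998 atoms per formula unit.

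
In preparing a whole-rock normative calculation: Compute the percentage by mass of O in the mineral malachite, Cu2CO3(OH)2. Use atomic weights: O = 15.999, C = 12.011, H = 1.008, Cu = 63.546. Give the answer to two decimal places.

Formula mass = 2·63.546 + 1·12.011 + 5·15.999 + 2·1.008 = 221.114 g/mol, of which 79.995 g is O.
So O makes up 79.995/221.114 = 0.3618 of the mass, i.e. 36.18%.

36.18 weight percent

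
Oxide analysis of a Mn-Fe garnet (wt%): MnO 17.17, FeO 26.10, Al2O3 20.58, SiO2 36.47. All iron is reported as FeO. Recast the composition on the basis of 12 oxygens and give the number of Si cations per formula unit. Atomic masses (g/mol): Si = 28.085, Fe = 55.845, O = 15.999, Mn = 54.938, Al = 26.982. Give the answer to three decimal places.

3.004 Si apfu

MnO (M=70.937): mol = 0.24205; Mn = 0.24205, O = 0.24205.
FeO (M=71.844): mol = 0.36329; Fe = 0.36329, O = 0.36329.
Al2O3 (M=101.961): mol = 0.20184; Al = 0.40368, O = 0.60552.
SiO2 (M=60.083): mol = 0.60699; Si = 0.60699, O = 1.21398.
ΣO = 2.42484; factor = 12/ΣO = 4.94878.
Si apfu = 0.60699 × 4.94878 = 3.004.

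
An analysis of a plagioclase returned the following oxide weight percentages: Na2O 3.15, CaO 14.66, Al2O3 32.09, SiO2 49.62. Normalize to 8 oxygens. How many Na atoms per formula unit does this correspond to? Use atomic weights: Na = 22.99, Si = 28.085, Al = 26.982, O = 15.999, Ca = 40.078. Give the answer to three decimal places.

0.280 Na apfu

Na2O: 3.15/61.979 = 0.05082 mol → 0.10164 mol Na, 0.05082 mol O.
CaO: 14.66/56.077 = 0.26143 mol → 0.26143 mol Ca, 0.26143 mol O.
Al2O3: 32.09/101.961 = 0.31473 mol → 0.62946 mol Al, 0.94419 mol O.
SiO2: 49.62/60.083 = 0.82586 mol → 0.82586 mol Si, 1.65172 mol O.
Total oxygen = 2.90816 mol. Normalization factor = 8/2.90816 = 2.75088.
Na per 8 O = 0.10164 × 2.75088 = 0.280.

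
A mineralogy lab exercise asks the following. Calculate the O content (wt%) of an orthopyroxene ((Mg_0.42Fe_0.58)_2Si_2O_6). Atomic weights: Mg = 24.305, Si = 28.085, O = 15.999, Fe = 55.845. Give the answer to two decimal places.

40.44 wt%

M((Mg_0.42Fe_0.58)_2Si_2O_6) = 237.360 g/mol.
O contributes 6 × 15.999 = 95.994 g per mole.
95.994/237.360 = 0.4044 → 40.44%.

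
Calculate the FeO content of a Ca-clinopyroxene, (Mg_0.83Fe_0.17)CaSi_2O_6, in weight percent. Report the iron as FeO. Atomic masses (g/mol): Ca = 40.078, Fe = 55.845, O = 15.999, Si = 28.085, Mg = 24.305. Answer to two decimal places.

Formula mass = 221.909 g/mol.
0.17 Fe → 0.1700 mol FeO per formula unit; M(FeO) = 71.844, so FeO mass = 12.213 g.
12.213/221.909 × 100 = 5.50 wt%.

5.50 wt%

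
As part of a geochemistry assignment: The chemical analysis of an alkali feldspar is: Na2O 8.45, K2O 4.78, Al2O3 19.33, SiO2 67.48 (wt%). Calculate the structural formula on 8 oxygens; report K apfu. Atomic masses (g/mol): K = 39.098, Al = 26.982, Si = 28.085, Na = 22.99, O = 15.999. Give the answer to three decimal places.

0.270 K apfu

Na2O: 8.45/61.979 = 0.13634 mol → 0.27268 mol Na, 0.13634 mol O.
K2O: 4.78/94.195 = 0.05075 mol → 0.10150 mol K, 0.05075 mol O.
Al2O3: 19.33/101.961 = 0.18958 mol → 0.37916 mol Al, 0.56874 mol O.
SiO2: 67.48/60.083 = 1.12311 mol → 1.12311 mol Si, 2.24622 mol O.
Total oxygen = 3.00205 mol. Normalization factor = 8/3.00205 = 2.66485.
K per 8 O = 0.10150 × 2.66485 = 0.270.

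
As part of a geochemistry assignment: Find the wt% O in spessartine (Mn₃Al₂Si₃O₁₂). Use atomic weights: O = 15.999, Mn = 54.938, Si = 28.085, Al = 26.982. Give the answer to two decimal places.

38.78 mass %

Formula mass = 3×54.938 + 2×26.982 + 3×28.085 + 12×15.999 = 495.021 g/mol, of which 191.988 g is O.
So O makes up 191.988/495.021 = 0.3878 of the mass, i.e. 38.78%.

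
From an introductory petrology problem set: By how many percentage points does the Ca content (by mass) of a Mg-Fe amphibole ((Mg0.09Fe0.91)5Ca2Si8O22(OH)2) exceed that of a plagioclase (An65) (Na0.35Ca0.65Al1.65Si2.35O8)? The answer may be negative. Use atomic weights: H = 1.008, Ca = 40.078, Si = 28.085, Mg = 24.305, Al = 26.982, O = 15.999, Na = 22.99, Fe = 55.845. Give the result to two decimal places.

Ca in (Mg0.09Fe0.91)5Ca2Si8O22(OH)2: molar mass 955.860 g/mol; 2×40.078 = 80.156 g → 8.39 wt%.
Ca in Na0.35Ca0.65Al1.65Si2.35O8: molar mass 272.609 g/mol; 0.65×40.078 = 26.051 g → 9.56 wt%.
Difference = 8.39 − 9.56 = -1.17 percentage points.

-1.17 percentage points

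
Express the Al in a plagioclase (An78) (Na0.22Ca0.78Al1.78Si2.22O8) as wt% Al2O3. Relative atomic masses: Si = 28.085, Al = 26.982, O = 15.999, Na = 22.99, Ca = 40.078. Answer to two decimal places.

33.04 wt%

M(Na0.22Ca0.78Al1.78Si2.22O8) = 274.687 g/mol; M(Al2O3) = 101.961 g/mol.
Moles Al2O3 per formula unit = 1.78 Al ÷ 2 = 0.8900.
Al2O3 fraction = (0.8900 × 101.961) / 274.687 = 90.745/274.687 = 0.3304.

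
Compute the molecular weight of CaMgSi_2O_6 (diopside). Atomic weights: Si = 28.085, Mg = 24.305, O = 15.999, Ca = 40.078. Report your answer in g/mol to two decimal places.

The formula mass is the sum 1(40.078) + 1(24.305) + 2(28.085) + 6(15.999).

216.55 g/mol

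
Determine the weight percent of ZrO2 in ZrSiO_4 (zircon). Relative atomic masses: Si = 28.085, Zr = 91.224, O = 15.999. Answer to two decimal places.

M(ZrSiO_4) = 183.305 g/mol; M(ZrO2) = 123.222 g/mol.
Moles ZrO2 per formula unit = 1 Zr ÷ 1 = 1.0000.
ZrO2 fraction = (1.0000 × 123.222) / 183.305 = 123.222/183.305 = 0.6722.

67.22 wt%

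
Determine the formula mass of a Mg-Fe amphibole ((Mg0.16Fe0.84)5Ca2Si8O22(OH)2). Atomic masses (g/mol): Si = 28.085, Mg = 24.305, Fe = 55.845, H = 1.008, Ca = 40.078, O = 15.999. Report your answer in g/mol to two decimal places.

The formula mass is the sum 0.80×24.305 + 4.20×55.845 + 2×40.078 + 8×28.085 + 24×15.999 + 2×1.008.

944.82 g/mol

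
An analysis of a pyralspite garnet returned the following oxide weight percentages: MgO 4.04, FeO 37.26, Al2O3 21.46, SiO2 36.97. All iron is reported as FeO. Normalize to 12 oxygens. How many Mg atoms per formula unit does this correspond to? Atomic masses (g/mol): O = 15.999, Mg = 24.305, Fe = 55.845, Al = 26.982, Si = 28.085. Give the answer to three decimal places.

MgO (M=40.304): mol = 0.10024; Mg = 0.10024, O = 0.10024.
FeO (M=71.844): mol = 0.51862; Fe = 0.51862, O = 0.51862.
Al2O3 (M=101.961): mol = 0.21047; Al = 0.42094, O = 0.63141.
SiO2 (M=60.083): mol = 0.61532; Si = 0.61532, O = 1.23064.
ΣO = 2.48091; factor = 12/ΣO = 4.83693.
Mg apfu = 0.10024 × 4.83693 = 0.485.

0.485 Mg apfu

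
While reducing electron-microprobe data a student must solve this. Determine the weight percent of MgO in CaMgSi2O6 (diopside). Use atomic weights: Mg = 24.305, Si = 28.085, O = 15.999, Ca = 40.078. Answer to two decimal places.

18.61 wt%

Molar mass of CaMgSi2O6 = 1×40.078 + 1×24.305 + 2×28.085 + 6×15.999 = 216.547 g/mol.
Each formula unit contains 1 Mg, equivalent to 1/1 = 1.0000 mol MgO.
M(MgO) = 1×24.305 + 1×15.999 = 40.304 g/mol.
Mass of MgO per formula unit = 1.0000 × 40.304 = 40.304 g.
MgO wt% = 40.304 / 216.547 × 100 = 18.61%.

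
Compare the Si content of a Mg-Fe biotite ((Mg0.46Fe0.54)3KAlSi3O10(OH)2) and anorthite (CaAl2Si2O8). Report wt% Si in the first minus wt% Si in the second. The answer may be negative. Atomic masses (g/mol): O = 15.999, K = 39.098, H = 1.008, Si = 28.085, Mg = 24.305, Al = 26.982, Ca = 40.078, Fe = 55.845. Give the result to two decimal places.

-2.20 percentage points

M((Mg0.46Fe0.54)3KAlSi3O10(OH)2) = 468.349 g/mol, so wt% Si = 84.255/468.349 × 100 = 17.99%.
M(CaAl2Si2O8) = 278.204 g/mol, so wt% Si = 56.170/278.204 × 100 = 20.19%.
17.99 − 20.19 = -2.20 pp.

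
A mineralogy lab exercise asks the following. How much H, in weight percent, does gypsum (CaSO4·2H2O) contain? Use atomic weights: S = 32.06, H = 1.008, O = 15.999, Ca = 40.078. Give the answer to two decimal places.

Formula mass = 1×40.078 + 1×32.06 + 6×15.999 + 4×1.008 = 172.164 g/mol, of which 4.032 g is H.
So H makes up 4.032/172.164 = 0.0234 of the mass, i.e. 2.34%.

2.34 weight percent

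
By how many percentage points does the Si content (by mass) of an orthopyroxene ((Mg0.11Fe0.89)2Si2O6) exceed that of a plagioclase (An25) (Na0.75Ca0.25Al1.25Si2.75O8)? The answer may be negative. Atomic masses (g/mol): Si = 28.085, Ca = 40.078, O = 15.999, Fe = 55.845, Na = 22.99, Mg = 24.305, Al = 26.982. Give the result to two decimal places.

-7.15 percentage points

First mineral: 56.170 g Si in 256.915 g formula = 21.86 wt% Si.
Second mineral: 77.234 g Si in 266.215 g formula = 29.01 wt% Si.
21.86% − 29.01% gives a difference of -7.15 percentage points.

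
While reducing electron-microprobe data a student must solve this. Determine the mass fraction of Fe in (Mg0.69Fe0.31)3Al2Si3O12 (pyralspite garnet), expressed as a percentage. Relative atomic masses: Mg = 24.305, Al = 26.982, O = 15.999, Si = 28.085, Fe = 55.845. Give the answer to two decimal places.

12.01 weight percent

Formula mass = 2.07·24.305 + 0.93·55.845 + 2·26.982 + 3·28.085 + 12·15.999 = 432.454 g/mol, of which 51.936 g is Fe.
So Fe makes up 51.936/432.454 = 0.1201 of the mass, i.e. 12.01%.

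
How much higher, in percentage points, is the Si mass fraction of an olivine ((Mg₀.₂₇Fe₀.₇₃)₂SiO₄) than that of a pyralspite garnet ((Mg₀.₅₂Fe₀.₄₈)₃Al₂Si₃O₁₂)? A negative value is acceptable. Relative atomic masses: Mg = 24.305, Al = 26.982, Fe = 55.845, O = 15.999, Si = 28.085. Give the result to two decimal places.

-3.74 percentage points

Si in (Mg₀.₂₇Fe₀.₇₃)₂SiO₄: molar mass 186.739 g/mol; 1×28.085 = 28.085 g → 15.04 wt%.
Si in (Mg₀.₅₂Fe₀.₄₈)₃Al₂Si₃O₁₂: molar mass 448.540 g/mol; 3×28.085 = 84.255 g → 18.78 wt%.
Difference = 15.04 − 18.78 = -3.74 percentage points.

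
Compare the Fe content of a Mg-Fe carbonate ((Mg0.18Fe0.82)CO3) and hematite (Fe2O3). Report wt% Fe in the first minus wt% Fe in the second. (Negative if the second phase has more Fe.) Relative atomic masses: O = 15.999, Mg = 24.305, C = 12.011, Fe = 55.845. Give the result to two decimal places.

Fe in (Mg0.18Fe0.82)CO3: molar mass 110.176 g/mol; 0.82×55.845 = 45.793 g → 41.56 wt%.
Fe in Fe2O3: molar mass 159.687 g/mol; 2×55.845 = 111.690 g → 69.94 wt%.
Difference = 41.56 − 69.94 = -28.38 percentage points.

-28.38 percentage points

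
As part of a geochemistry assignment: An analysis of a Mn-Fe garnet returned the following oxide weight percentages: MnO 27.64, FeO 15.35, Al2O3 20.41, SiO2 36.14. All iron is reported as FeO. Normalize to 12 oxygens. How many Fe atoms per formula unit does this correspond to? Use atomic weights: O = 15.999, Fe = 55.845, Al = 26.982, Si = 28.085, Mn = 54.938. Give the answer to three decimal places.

MnO: 27.64/70.937 = 0.38964 mol → 0.38964 mol Mn, 0.38964 mol O.
FeO: 15.35/71.844 = 0.21366 mol → 0.21366 mol Fe, 0.21366 mol O.
Al2O3: 20.41/101.961 = 0.20017 mol → 0.40034 mol Al, 0.60051 mol O.
SiO2: 36.14/60.083 = 0.60150 mol → 0.60150 mol Si, 1.20300 mol O.
Total oxygen = 2.40681 mol. Normalization factor = 12/2.40681 = 4.98585.
Fe per 12 O = 0.21366 × 4.98585 = 1.065.

1.065 Fe apfu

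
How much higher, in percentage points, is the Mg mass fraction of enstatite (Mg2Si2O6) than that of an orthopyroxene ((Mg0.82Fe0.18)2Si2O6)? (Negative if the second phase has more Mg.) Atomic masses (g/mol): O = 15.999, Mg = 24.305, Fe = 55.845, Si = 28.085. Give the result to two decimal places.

Mg in Mg2Si2O6: molar mass 200.774 g/mol; 2×24.305 = 48.610 g → 24.21 wt%.
Mg in (Mg0.82Fe0.18)2Si2O6: molar mass 212.128 g/mol; 1.64×24.305 = 39.860 g → 18.79 wt%.
Difference = 24.21 − 18.79 = 5.42 percentage points.

5.42 percentage points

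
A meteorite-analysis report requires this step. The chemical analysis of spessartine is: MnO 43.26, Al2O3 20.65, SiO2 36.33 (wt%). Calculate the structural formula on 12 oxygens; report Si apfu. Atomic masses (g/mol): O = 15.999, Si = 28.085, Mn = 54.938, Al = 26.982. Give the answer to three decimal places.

2.990 Si apfu

43.26 wt% MnO ÷ 70.937 g/mol = 0.60984 mol, giving 0.60984 Mn and 0.60984 O.
20.65 wt% Al2O3 ÷ 101.961 g/mol = 0.20253 mol, giving 0.40506 Al and 0.60759 O.
36.33 wt% SiO2 ÷ 60.083 g/mol = 0.60466 mol, giving 0.60466 Si and 1.20932 O.
Oxygen sums to 2.42675; scaling by 12/2.42675 = 4.94489 puts the formula on 12 O.
Si: 0.60466 × 4.94489 = 2.990 atoms per formula unit.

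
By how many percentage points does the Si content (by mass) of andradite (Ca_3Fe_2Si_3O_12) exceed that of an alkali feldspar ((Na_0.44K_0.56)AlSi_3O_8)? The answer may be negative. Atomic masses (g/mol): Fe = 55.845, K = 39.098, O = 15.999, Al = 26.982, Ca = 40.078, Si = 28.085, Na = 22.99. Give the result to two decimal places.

-14.48 percentage points

First mineral: 84.255 g Si in 508.167 g formula = 16.58 wt% Si.
Second mineral: 84.255 g Si in 271.239 g formula = 31.06 wt% Si.
16.58% − 31.06% gives a difference of -14.48 percentage points.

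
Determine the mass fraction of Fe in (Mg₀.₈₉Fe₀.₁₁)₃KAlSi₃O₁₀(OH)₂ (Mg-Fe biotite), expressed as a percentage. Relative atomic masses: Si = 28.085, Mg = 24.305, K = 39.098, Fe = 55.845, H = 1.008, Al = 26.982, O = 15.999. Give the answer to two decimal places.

4.31 weight percent

Formula mass = 2.67*24.305 + 0.33*55.845 + 1*39.098 + 1*26.982 + 3*28.085 + 12*15.999 + 2*1.008 = 427.662 g/mol, of which 18.429 g is Fe.
So Fe makes up 18.429/427.662 = 0.0431 of the mass, i.e. 4.31%.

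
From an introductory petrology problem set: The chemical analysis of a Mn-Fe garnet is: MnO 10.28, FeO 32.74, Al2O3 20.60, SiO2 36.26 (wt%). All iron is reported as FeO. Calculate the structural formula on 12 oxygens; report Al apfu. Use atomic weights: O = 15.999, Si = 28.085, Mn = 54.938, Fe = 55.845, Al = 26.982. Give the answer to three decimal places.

MnO (M=70.937): mol = 0.14492; Mn = 0.14492, O = 0.14492.
FeO (M=71.844): mol = 0.45571; Fe = 0.45571, O = 0.45571.
Al2O3 (M=101.961): mol = 0.20204; Al = 0.40408, O = 0.60612.
SiO2 (M=60.083): mol = 0.60350; Si = 0.60350, O = 1.20700.
ΣO = 2.41375; factor = 12/ΣO = 4.97152.
Al apfu = 0.40408 × 4.97152 = 2.009.

2.009 Al apfu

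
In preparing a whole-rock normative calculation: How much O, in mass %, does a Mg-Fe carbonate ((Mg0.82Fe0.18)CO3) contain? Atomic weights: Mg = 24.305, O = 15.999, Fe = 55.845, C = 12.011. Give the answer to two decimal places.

53.34 mass %

Formula mass = 0.82*24.305 + 0.18*55.845 + 1*12.011 + 3*15.999 = 89.990 g/mol, of which 47.997 g is O.
So O makes up 47.997/89.990 = 0.5334 of the mass, i.e. 53.34%.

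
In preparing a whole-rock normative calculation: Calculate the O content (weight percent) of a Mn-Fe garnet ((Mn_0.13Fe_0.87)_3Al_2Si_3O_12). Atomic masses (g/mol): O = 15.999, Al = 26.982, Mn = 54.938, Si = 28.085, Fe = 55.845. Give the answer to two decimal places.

38.60 weight percent

M((Mn_0.13Fe_0.87)_3Al_2Si_3O_12) = 497.388 g/mol.
O contributes 12 × 15.999 = 191.988 g per mole.
191.988/497.388 = 0.3860 → 38.60%.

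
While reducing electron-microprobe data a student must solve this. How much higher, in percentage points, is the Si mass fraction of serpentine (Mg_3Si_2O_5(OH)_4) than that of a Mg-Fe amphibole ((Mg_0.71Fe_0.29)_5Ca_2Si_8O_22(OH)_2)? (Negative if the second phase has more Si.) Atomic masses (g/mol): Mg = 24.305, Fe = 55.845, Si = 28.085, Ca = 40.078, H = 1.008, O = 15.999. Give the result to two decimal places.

-5.91 percentage points

First mineral: 56.170 g Si in 277.108 g formula = 20.27 wt% Si.
Second mineral: 224.680 g Si in 858.086 g formula = 26.18 wt% Si.
20.27% − 26.18% gives a difference of -5.91 percentage points.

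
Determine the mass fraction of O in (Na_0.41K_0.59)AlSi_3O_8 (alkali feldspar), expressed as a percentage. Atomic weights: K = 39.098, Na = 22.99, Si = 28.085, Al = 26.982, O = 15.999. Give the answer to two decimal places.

Formula mass = 0.41×22.99 + 0.59×39.098 + 1×26.982 + 3×28.085 + 8×15.999 = 271.723 g/mol, of which 127.992 g is O.
So O makes up 127.992/271.723 = 0.4710 of the mass, i.e. 47.10%.

47.10 weight percent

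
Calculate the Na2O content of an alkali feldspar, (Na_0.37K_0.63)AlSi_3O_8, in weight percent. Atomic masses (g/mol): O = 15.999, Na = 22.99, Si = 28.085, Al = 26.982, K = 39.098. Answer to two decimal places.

4.21 wt%

Formula mass = 272.367 g/mol.
0.37 Na → 0.1850 mol Na2O per formula unit; M(Na2O) = 61.979, so Na2O mass = 11.466 g.
11.466/272.367 × 100 = 4.21 wt%.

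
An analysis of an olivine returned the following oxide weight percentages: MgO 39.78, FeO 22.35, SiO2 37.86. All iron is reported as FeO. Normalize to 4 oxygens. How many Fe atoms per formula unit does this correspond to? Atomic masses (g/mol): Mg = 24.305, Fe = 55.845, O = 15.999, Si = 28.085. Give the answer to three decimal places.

MgO (M=40.304): mol = 0.98700; Mg = 0.98700, O = 0.98700.
FeO (M=71.844): mol = 0.31109; Fe = 0.31109, O = 0.31109.
SiO2 (M=60.083): mol = 0.63013; Si = 0.63013, O = 1.26026.
ΣO = 2.55835; factor = 4/ΣO = 1.56351.
Fe apfu = 0.31109 × 1.56351 = 0.486.

0.486 Fe apfu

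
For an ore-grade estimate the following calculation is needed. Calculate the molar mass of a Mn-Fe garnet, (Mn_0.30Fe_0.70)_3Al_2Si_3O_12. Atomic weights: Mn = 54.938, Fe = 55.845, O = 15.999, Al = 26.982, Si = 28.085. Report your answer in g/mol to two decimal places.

496.93 g/mol

The formula mass is the sum 0.90·54.938 + 2.10·55.845 + 2·26.982 + 3·28.085 + 12·15.999.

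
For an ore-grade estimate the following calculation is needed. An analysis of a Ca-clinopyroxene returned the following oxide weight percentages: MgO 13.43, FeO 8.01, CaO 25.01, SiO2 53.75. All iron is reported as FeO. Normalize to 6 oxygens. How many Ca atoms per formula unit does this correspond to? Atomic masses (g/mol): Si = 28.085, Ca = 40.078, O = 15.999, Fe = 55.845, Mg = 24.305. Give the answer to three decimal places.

MgO (M=40.304): mol = 0.33322; Mg = 0.33322, O = 0.33322.
FeO (M=71.844): mol = 0.11149; Fe = 0.11149, O = 0.11149.
CaO (M=56.077): mol = 0.44599; Ca = 0.44599, O = 0.44599.
SiO2 (M=60.083): mol = 0.89460; Si = 0.89460, O = 1.78920.
ΣO = 2.67990; factor = 6/ΣO = 2.23889.
Ca apfu = 0.44599 × 2.23889 = 0.999.

0.999 Ca apfu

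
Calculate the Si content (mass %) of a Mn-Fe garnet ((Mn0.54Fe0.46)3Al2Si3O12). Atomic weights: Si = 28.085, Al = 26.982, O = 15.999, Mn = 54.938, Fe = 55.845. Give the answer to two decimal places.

16.98 mass %

Molar mass of (Mn0.54Fe0.46)3Al2Si3O12: 1.62*54.938 + 1.38*55.845 + 2*26.982 + 3*28.085 + 12*15.999 = 496.273 g/mol.
Mass of Si per formula unit: 3 × 28.085 = 84.255 g.
Weight fraction Si = 84.255 / 496.273 = 0.1698.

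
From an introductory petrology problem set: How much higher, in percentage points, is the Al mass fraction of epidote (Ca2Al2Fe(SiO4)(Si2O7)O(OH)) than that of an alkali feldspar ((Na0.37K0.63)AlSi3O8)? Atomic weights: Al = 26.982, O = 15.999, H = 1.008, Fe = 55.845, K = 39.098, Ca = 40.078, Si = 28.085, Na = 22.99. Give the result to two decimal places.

1.26 percentage points

Al in Ca2Al2Fe(SiO4)(Si2O7)O(OH): molar mass 483.215 g/mol; 2×26.982 = 53.964 g → 11.17 wt%.
Al in (Na0.37K0.63)AlSi3O8: molar mass 272.367 g/mol; 1×26.982 = 26.982 g → 9.91 wt%.
Difference = 11.17 − 9.91 = 1.26 percentage points.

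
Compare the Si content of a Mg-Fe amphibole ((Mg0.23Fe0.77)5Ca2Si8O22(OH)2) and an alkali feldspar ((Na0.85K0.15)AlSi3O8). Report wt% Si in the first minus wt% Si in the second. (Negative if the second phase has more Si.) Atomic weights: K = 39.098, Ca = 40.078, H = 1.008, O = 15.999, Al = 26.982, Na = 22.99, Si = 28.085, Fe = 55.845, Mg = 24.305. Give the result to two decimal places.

-7.78 percentage points

First mineral: 224.680 g Si in 933.782 g formula = 24.06 wt% Si.
Second mineral: 84.255 g Si in 264.635 g formula = 31.84 wt% Si.
24.06% − 31.84% gives a difference of -7.78 percentage points.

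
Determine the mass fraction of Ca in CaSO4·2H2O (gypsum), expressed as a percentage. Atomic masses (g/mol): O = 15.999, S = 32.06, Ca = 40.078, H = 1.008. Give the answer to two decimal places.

23.28 weight percent

Molar mass of CaSO4·2H2O: 1·40.078 + 1·32.06 + 6·15.999 + 4·1.008 = 172.164 g/mol.
Mass of Ca per formula unit: 1 × 40.078 = 40.078 g.
Weight fraction Ca = 40.078 / 172.164 = 0.2328.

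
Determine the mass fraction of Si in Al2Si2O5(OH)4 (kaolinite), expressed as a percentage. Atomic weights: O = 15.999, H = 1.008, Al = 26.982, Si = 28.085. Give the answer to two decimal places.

M(Al2Si2O5(OH)4) = 258.157 g/mol.
Si contributes 2 × 28.085 = 56.170 g per mole.
56.170/258.157 = 0.2176 → 21.76%.

21.76 mass %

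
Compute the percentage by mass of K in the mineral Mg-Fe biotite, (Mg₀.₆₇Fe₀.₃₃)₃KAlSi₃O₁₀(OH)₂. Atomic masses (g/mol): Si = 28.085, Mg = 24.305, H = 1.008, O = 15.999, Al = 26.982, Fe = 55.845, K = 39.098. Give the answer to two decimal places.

8.72 mass %

Formula mass = 2.01*24.305 + 0.99*55.845 + 1*39.098 + 1*26.982 + 3*28.085 + 12*15.999 + 2*1.008 = 448.479 g/mol, of which 39.098 g is K.
So K makes up 39.098/448.479 = 0.0872 of the mass, i.e. 8.72%.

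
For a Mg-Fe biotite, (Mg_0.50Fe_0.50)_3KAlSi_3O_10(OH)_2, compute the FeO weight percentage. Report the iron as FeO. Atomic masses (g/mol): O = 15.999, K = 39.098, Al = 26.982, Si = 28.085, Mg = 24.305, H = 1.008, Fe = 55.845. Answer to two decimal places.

23.20 wt%

M((Mg_0.50Fe_0.50)_3KAlSi_3O_10(OH)_2) = 464.564 g/mol; M(FeO) = 71.844 g/mol.
Moles FeO per formula unit = 1.50 Fe ÷ 1 = 1.5000.
FeO fraction = (1.5000 × 71.844) / 464.564 = 107.766/464.564 = 0.2320.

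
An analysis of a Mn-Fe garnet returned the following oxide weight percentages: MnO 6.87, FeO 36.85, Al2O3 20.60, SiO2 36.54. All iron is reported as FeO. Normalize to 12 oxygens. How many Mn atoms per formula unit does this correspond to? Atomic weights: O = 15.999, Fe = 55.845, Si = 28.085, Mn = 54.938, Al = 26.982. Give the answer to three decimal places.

MnO (M=70.937): mol = 0.09685; Mn = 0.09685, O = 0.09685.
FeO (M=71.844): mol = 0.51292; Fe = 0.51292, O = 0.51292.
Al2O3 (M=101.961): mol = 0.20204; Al = 0.40408, O = 0.60612.
SiO2 (M=60.083): mol = 0.60816; Si = 0.60816, O = 1.21632.
ΣO = 2.43221; factor = 12/ΣO = 4.93378.
Mn apfu = 0.09685 × 4.93378 = 0.478.

0.478 Mn apfu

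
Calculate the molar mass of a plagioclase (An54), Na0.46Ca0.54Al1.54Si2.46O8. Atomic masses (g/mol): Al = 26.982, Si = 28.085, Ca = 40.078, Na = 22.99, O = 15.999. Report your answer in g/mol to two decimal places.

270.85 g/mol

The formula mass is the sum 0.46(22.99) + 0.54(40.078) + 1.54(26.982) + 2.46(28.085) + 8(15.999).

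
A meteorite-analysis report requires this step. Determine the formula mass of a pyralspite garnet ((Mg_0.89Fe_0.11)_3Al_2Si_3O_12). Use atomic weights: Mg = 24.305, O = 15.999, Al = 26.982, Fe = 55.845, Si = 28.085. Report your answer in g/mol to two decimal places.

413.53 g/mol

The formula mass is the sum 2.67×24.305 + 0.33×55.845 + 2×26.982 + 3×28.085 + 12×15.999.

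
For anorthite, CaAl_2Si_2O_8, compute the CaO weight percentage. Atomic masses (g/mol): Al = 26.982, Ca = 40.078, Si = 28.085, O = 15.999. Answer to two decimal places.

20.16 wt%

M(CaAl_2Si_2O_8) = 278.204 g/mol; M(CaO) = 56.077 g/mol.
Moles CaO per formula unit = 1 Ca ÷ 1 = 1.0000.
CaO fraction = (1.0000 × 56.077) / 278.204 = 56.077/278.204 = 0.2016.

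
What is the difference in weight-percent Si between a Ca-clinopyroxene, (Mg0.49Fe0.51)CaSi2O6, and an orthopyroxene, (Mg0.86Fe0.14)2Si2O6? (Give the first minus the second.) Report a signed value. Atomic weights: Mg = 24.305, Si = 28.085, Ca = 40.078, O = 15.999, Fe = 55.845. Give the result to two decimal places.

First mineral: 56.170 g Si in 232.632 g formula = 24.15 wt% Si.
Second mineral: 56.170 g Si in 209.605 g formula = 26.80 wt% Si.
24.15% − 26.80% gives a difference of -2.65 percentage points.

-2.65 percentage points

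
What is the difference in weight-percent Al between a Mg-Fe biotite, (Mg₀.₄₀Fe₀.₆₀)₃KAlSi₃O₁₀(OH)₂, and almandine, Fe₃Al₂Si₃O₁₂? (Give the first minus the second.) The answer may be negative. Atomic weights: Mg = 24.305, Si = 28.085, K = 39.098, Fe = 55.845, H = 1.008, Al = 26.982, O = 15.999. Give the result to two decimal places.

-5.15 percentage points

M((Mg₀.₄₀Fe₀.₆₀)₃KAlSi₃O₁₀(OH)₂) = 474.026 g/mol, so wt% Al = 26.982/474.026 × 100 = 5.69%.
M(Fe₃Al₂Si₃O₁₂) = 497.742 g/mol, so wt% Al = 53.964/497.742 × 100 = 10.84%.
5.69 − 10.84 = -5.15 pp.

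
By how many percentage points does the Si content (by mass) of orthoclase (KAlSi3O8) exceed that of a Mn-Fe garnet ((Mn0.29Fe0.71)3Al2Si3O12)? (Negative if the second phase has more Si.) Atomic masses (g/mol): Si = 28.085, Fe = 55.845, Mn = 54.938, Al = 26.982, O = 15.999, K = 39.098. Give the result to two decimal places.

13.32 percentage points

First mineral: 84.255 g Si in 278.327 g formula = 30.27 wt% Si.
Second mineral: 84.255 g Si in 496.953 g formula = 16.95 wt% Si.
30.27% − 16.95% gives a difference of 13.32 percentage points.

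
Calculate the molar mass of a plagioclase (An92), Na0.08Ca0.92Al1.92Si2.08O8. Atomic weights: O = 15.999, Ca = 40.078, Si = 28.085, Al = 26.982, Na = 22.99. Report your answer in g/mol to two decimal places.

M = 0.08*22.99 + 0.92*40.078 + 1.92*26.982 + 2.08*28.085 + 8*15.999

276.93 g/mol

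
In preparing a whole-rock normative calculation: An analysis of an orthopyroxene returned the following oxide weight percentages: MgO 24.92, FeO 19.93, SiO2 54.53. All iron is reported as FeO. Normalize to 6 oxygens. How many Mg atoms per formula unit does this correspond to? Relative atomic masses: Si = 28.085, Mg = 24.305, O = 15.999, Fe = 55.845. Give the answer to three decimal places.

MgO: 24.92/40.304 = 0.61830 mol → 0.61830 mol Mg, 0.61830 mol O.
FeO: 19.93/71.844 = 0.27741 mol → 0.27741 mol Fe, 0.27741 mol O.
SiO2: 54.53/60.083 = 0.90758 mol → 0.90758 mol Si, 1.81516 mol O.
Total oxygen = 2.71087 mol. Normalization factor = 6/2.71087 = 2.21331.
Mg per 6 O = 0.61830 × 2.21331 = 1.368.

1.368 Mg apfu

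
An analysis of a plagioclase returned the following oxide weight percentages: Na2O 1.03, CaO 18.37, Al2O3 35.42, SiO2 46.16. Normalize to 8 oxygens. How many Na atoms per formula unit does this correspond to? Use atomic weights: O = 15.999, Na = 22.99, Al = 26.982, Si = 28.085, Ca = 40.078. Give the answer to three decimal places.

0.091 Na apfu

Na2O: 1.03/61.979 = 0.01662 mol → 0.03324 mol Na, 0.01662 mol O.
CaO: 18.37/56.077 = 0.32759 mol → 0.32759 mol Ca, 0.32759 mol O.
Al2O3: 35.42/101.961 = 0.34739 mol → 0.69478 mol Al, 1.04217 mol O.
SiO2: 46.16/60.083 = 0.76827 mol → 0.76827 mol Si, 1.53654 mol O.
Total oxygen = 2.92292 mol. Normalization factor = 8/2.92292 = 2.73699.
Na per 8 O = 0.03324 × 2.73699 = 0.091.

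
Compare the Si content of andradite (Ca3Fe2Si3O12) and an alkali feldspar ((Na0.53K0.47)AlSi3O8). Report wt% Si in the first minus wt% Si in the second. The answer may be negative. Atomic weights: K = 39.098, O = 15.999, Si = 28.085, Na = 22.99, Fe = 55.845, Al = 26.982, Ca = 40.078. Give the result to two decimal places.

Si in Ca3Fe2Si3O12: molar mass 508.167 g/mol; 3×28.085 = 84.255 g → 16.58 wt%.
Si in (Na0.53K0.47)AlSi3O8: molar mass 269.790 g/mol; 3×28.085 = 84.255 g → 31.23 wt%.
Difference = 16.58 − 31.23 = -14.65 percentage points.

-14.65 percentage points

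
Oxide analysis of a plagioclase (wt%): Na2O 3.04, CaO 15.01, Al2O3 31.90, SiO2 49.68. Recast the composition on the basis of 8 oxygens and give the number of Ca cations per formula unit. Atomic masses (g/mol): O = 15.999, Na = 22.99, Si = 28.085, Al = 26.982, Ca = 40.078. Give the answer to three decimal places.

Na2O: 3.04/61.979 = 0.04905 mol → 0.09810 mol Na, 0.04905 mol O.
CaO: 15.01/56.077 = 0.26767 mol → 0.26767 mol Ca, 0.26767 mol O.
Al2O3: 31.90/101.961 = 0.31286 mol → 0.62572 mol Al, 0.93858 mol O.
SiO2: 49.68/60.083 = 0.82686 mol → 0.82686 mol Si, 1.65372 mol O.
Total oxygen = 2.90902 mol. Normalization factor = 8/2.90902 = 2.75007.
Ca per 8 O = 0.26767 × 2.75007 = 0.736.

0.736 Ca apfu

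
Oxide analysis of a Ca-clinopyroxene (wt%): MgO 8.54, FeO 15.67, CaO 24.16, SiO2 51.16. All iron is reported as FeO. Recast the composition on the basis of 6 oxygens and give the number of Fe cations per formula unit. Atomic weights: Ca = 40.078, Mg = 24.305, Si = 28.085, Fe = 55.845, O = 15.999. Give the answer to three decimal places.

8.54 wt% MgO ÷ 40.304 g/mol = 0.21189 mol, giving 0.21189 Mg and 0.21189 O.
15.67 wt% FeO ÷ 71.844 g/mol = 0.21811 mol, giving 0.21811 Fe and 0.21811 O.
24.16 wt% CaO ÷ 56.077 g/mol = 0.43084 mol, giving 0.43084 Ca and 0.43084 O.
51.16 wt% SiO2 ÷ 60.083 g/mol = 0.85149 mol, giving 0.85149 Si and 1.70298 O.
Oxygen sums to 2.56382; scaling by 6/2.56382 = 2.34026 puts the formula on 6 O.
Fe: 0.21811 × 2.34026 = 0.510 atoms per formula unit.

0.510 Fe apfu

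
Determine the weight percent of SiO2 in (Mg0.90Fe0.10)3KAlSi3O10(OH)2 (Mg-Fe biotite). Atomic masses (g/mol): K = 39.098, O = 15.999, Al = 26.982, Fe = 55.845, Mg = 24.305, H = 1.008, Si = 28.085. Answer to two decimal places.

42.24 wt%

M((Mg0.90Fe0.10)3KAlSi3O10(OH)2) = 426.716 g/mol; M(SiO2) = 60.083 g/mol.
Moles SiO2 per formula unit = 3 Si ÷ 1 = 3.0000.
SiO2 fraction = (3.0000 × 60.083) / 426.716 = 180.249/426.716 = 0.4224.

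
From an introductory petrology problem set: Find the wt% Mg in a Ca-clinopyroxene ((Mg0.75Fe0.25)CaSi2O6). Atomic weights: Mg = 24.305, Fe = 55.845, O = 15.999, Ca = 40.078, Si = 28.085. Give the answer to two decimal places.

8.12 weight percent

Formula mass = 0.75*24.305 + 0.25*55.845 + 1*40.078 + 2*28.085 + 6*15.999 = 224.432 g/mol, of which 18.229 g is Mg.
So Mg makes up 18.229/224.432 = 0.0812 of the mass, i.e. 8.12%.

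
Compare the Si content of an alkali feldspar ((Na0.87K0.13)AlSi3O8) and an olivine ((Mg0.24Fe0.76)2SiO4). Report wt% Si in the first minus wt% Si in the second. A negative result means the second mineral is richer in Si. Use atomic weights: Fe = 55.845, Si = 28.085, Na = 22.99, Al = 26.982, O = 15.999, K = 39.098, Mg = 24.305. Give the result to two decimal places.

16.99 percentage points

Si in (Na0.87K0.13)AlSi3O8: molar mass 264.313 g/mol; 3×28.085 = 84.255 g → 31.88 wt%.
Si in (Mg0.24Fe0.76)2SiO4: molar mass 188.632 g/mol; 1×28.085 = 28.085 g → 14.89 wt%.
Difference = 31.88 − 14.89 = 16.99 percentage points.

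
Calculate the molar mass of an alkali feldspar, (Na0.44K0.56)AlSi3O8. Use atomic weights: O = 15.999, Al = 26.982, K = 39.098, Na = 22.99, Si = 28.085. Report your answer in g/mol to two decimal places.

271.24 g/mol

Na: 0.44 × 22.99 = 10.1156
K: 0.56 × 39.098 = 21.8949
Al: 1 × 26.982 = 26.9820
Si: 3 × 28.085 = 84.2550
O: 8 × 15.999 = 127.9920
Summing the contributions gives the formula mass.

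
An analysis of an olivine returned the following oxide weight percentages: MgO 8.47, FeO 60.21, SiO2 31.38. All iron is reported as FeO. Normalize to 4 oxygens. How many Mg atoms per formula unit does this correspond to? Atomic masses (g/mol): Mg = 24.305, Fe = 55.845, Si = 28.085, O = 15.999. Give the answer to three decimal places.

MgO: 8.47/40.304 = 0.21015 mol → 0.21015 mol Mg, 0.21015 mol O.
FeO: 60.21/71.844 = 0.83807 mol → 0.83807 mol Fe, 0.83807 mol O.
SiO2: 31.38/60.083 = 0.52228 mol → 0.52228 mol Si, 1.04456 mol O.
Total oxygen = 2.09278 mol. Normalization factor = 4/2.09278 = 1.91133.
Mg per 4 O = 0.21015 × 1.91133 = 0.402.

0.402 Mg apfu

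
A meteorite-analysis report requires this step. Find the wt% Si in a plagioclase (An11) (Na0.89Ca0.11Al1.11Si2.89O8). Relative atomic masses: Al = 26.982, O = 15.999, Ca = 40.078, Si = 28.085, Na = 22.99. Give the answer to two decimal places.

30.75 weight percent

M(Na0.89Ca0.11Al1.11Si2.89O8) = 263.977 g/mol.
Si contributes 2.89 × 28.085 = 81.166 g per mole.
81.166/263.977 = 0.3075 → 30.75%.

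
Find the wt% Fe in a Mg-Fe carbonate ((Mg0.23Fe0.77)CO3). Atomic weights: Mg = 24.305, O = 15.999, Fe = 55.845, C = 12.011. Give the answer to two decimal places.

M((Mg0.23Fe0.77)CO3) = 108.599 g/mol.
Fe contributes 0.77 × 55.845 = 43.001 g per mole.
43.001/108.599 = 0.3960 → 39.60%.

39.60 wt%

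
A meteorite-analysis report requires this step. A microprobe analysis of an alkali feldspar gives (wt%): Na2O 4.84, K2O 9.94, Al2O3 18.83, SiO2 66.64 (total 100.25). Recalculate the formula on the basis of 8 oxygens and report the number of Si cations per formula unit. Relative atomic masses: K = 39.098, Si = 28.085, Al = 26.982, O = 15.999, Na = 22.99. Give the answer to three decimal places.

3.002 Si apfu

Na2O (M=61.979): mol = 0.07809; Na = 0.15618, O = 0.07809.
K2O (M=94.195): mol = 0.10553; K = 0.21106, O = 0.10553.
Al2O3 (M=101.961): mol = 0.18468; Al = 0.36936, O = 0.55404.
SiO2 (M=60.083): mol = 1.10913; Si = 1.10913, O = 2.21826.
ΣO = 2.95592; factor = 8/ΣO = 2.70643.
Si apfu = 1.10913 × 2.70643 = 3.002.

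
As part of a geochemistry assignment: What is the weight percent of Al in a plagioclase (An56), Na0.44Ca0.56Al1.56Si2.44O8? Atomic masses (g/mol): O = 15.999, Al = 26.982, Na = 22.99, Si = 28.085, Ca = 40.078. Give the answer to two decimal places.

Formula mass = 0.44*22.99 + 0.56*40.078 + 1.56*26.982 + 2.44*28.085 + 8*15.999 = 271.171 g/mol, of which 42.092 g is Al.
So Al makes up 42.092/271.171 = 0.1552 of the mass, i.e. 15.52%.

15.52 weight percent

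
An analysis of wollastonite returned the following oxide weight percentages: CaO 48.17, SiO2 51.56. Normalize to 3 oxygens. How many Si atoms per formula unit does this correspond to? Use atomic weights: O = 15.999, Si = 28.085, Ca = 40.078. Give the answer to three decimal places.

1.000 Si apfu

CaO (M=56.077): mol = 0.85900; Ca = 0.85900, O = 0.85900.
SiO2 (M=60.083): mol = 0.85815; Si = 0.85815, O = 1.71630.
ΣO = 2.57530; factor = 3/ΣO = 1.16491.
Si apfu = 0.85815 × 1.16491 = 1.000.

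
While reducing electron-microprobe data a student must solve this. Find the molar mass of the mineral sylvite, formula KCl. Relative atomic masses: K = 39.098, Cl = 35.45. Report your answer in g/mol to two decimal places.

74.55 g/mol

K: 1 × 39.098 = 39.0980
Cl: 1 × 35.45 = 35.4500
Summing the contributions gives the formula mass.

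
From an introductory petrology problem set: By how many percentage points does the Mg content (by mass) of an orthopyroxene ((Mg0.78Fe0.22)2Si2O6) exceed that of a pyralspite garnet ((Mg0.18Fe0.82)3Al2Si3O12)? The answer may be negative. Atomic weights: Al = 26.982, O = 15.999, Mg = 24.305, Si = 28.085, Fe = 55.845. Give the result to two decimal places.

Mg in (Mg0.78Fe0.22)2Si2O6: molar mass 214.652 g/mol; 1.56×24.305 = 37.916 g → 17.66 wt%.
Mg in (Mg0.18Fe0.82)3Al2Si3O12: molar mass 480.710 g/mol; 0.54×24.305 = 13.125 g → 2.73 wt%.
Difference = 17.66 − 2.73 = 14.93 percentage points.

14.93 percentage points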